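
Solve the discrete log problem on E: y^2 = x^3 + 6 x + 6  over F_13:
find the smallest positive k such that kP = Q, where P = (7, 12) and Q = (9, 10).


Enumerate multiples of P until we hit Q = (9, 10):
  1P = (7, 12)
  2P = (11, 8)
  3P = (9, 3)
  4P = (1, 0)
  5P = (9, 10)
Match found at i = 5.

k = 5


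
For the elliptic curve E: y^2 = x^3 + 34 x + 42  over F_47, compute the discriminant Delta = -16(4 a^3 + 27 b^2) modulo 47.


4 a^3 + 27 b^2 = 4*34^3 + 27*42^2 = 157216 + 47628 = 204844
Delta = -16 * (204844) = -3277504
Delta mod 47 = 41

Delta = 41 (mod 47)


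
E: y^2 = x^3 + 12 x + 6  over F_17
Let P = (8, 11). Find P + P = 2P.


Doubling: s = (3 x1^2 + a) / (2 y1)
s = (3*8^2 + 12) / (2*11) mod 17 = 0
x3 = s^2 - 2 x1 mod 17 = 0^2 - 2*8 = 1
y3 = s (x1 - x3) - y1 mod 17 = 0 * (8 - 1) - 11 = 6

2P = (1, 6)


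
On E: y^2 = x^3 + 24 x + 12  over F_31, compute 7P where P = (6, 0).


k = 7 = 111_2 (binary, LSB first: 111)
Double-and-add from P = (6, 0):
  bit 0 = 1: acc = O + (6, 0) = (6, 0)
  bit 1 = 1: acc = (6, 0) + O = (6, 0)
  bit 2 = 1: acc = (6, 0) + O = (6, 0)

7P = (6, 0)


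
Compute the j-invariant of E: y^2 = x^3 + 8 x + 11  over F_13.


Delta = -16(4 a^3 + 27 b^2) mod 13 = 6
-1728 * (4 a)^3 = -1728 * (4*8)^3 mod 13 = 8
j = 8 * 6^(-1) mod 13 = 10

j = 10 (mod 13)


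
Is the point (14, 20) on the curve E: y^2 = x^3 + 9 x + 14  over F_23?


Check whether y^2 = x^3 + 9 x + 14 (mod 23) for (x, y) = (14, 20).
LHS: y^2 = 20^2 mod 23 = 9
RHS: x^3 + 9 x + 14 = 14^3 + 9*14 + 14 mod 23 = 9
LHS = RHS

Yes, on the curve


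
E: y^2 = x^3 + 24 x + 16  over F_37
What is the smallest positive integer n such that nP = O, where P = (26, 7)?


Compute successive multiples of P until we hit O:
  1P = (26, 7)
  2P = (18, 8)
  3P = (4, 18)
  4P = (35, 16)
  5P = (14, 5)
  6P = (33, 35)
  7P = (31, 10)
  8P = (7, 34)
  ... (continuing to 43P)
  43P = O

ord(P) = 43


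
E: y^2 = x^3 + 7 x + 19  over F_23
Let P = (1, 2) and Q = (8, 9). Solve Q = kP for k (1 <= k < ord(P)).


Enumerate multiples of P until we hit Q = (8, 9):
  1P = (1, 2)
  2P = (10, 10)
  3P = (2, 15)
  4P = (5, 15)
  5P = (6, 22)
  6P = (9, 12)
  7P = (16, 8)
  8P = (8, 9)
Match found at i = 8.

k = 8


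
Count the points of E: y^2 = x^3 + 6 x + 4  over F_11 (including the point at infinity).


For each x in F_11, count y with y^2 = x^3 + 6 x + 4 mod 11:
  x = 0: RHS = 4, y in [2, 9]  -> 2 point(s)
  x = 1: RHS = 0, y in [0]  -> 1 point(s)
  x = 3: RHS = 5, y in [4, 7]  -> 2 point(s)
  x = 4: RHS = 4, y in [2, 9]  -> 2 point(s)
  x = 5: RHS = 5, y in [4, 7]  -> 2 point(s)
  x = 6: RHS = 3, y in [5, 6]  -> 2 point(s)
  x = 7: RHS = 4, y in [2, 9]  -> 2 point(s)
  x = 8: RHS = 3, y in [5, 6]  -> 2 point(s)
Affine points: 15. Add the point at infinity: total = 16.

#E(F_11) = 16


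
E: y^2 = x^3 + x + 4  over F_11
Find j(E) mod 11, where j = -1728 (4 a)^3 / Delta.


Delta = -16(4 a^3 + 27 b^2) mod 11 = 9
-1728 * (4 a)^3 = -1728 * (4*1)^3 mod 11 = 2
j = 2 * 9^(-1) mod 11 = 10

j = 10 (mod 11)


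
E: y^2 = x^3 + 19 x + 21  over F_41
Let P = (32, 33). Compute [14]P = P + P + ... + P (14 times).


k = 14 = 1110_2 (binary, LSB first: 0111)
Double-and-add from P = (32, 33):
  bit 0 = 0: acc unchanged = O
  bit 1 = 1: acc = O + (19, 36) = (19, 36)
  bit 2 = 1: acc = (19, 36) + (34, 18) = (37, 2)
  bit 3 = 1: acc = (37, 2) + (24, 19) = (5, 35)

14P = (5, 35)


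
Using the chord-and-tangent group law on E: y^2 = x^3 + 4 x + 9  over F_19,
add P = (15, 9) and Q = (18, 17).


P != Q, so use the chord formula.
s = (y2 - y1) / (x2 - x1) = (8) / (3) mod 19 = 9
x3 = s^2 - x1 - x2 mod 19 = 9^2 - 15 - 18 = 10
y3 = s (x1 - x3) - y1 mod 19 = 9 * (15 - 10) - 9 = 17

P + Q = (10, 17)


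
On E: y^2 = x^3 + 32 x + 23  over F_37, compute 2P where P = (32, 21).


Doubling: s = (3 x1^2 + a) / (2 y1)
s = (3*32^2 + 32) / (2*21) mod 37 = 14
x3 = s^2 - 2 x1 mod 37 = 14^2 - 2*32 = 21
y3 = s (x1 - x3) - y1 mod 37 = 14 * (32 - 21) - 21 = 22

2P = (21, 22)


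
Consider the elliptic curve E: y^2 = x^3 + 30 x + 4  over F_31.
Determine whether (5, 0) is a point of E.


Check whether y^2 = x^3 + 30 x + 4 (mod 31) for (x, y) = (5, 0).
LHS: y^2 = 0^2 mod 31 = 0
RHS: x^3 + 30 x + 4 = 5^3 + 30*5 + 4 mod 31 = 0
LHS = RHS

Yes, on the curve


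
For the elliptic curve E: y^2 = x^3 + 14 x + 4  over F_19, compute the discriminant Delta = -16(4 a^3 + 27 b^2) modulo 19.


4 a^3 + 27 b^2 = 4*14^3 + 27*4^2 = 10976 + 432 = 11408
Delta = -16 * (11408) = -182528
Delta mod 19 = 5

Delta = 5 (mod 19)


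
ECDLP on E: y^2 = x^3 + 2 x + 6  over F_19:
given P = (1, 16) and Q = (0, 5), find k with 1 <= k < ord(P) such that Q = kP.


Enumerate multiples of P until we hit Q = (0, 5):
  1P = (1, 16)
  2P = (14, 17)
  3P = (13, 5)
  4P = (16, 12)
  5P = (3, 1)
  6P = (0, 5)
Match found at i = 6.

k = 6


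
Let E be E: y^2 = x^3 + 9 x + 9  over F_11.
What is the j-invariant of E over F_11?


Delta = -16(4 a^3 + 27 b^2) mod 11 = 5
-1728 * (4 a)^3 = -1728 * (4*9)^3 mod 11 = 6
j = 6 * 5^(-1) mod 11 = 10

j = 10 (mod 11)


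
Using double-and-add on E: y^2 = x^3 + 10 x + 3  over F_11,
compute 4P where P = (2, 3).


k = 4 = 100_2 (binary, LSB first: 001)
Double-and-add from P = (2, 3):
  bit 0 = 0: acc unchanged = O
  bit 1 = 0: acc unchanged = O
  bit 2 = 1: acc = O + (0, 5) = (0, 5)

4P = (0, 5)


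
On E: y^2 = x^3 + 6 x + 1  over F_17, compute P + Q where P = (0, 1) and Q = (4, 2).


P != Q, so use the chord formula.
s = (y2 - y1) / (x2 - x1) = (1) / (4) mod 17 = 13
x3 = s^2 - x1 - x2 mod 17 = 13^2 - 0 - 4 = 12
y3 = s (x1 - x3) - y1 mod 17 = 13 * (0 - 12) - 1 = 13

P + Q = (12, 13)


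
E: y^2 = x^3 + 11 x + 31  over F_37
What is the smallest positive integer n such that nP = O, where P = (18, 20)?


Compute successive multiples of P until we hit O:
  1P = (18, 20)
  2P = (13, 15)
  3P = (7, 28)
  4P = (11, 22)
  5P = (33, 16)
  6P = (16, 14)
  7P = (12, 35)
  8P = (4, 19)
  ... (continuing to 28P)
  28P = O

ord(P) = 28


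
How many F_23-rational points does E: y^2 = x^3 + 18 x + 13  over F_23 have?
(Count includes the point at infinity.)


For each x in F_23, count y with y^2 = x^3 + 18 x + 13 mod 23:
  x = 0: RHS = 13, y in [6, 17]  -> 2 point(s)
  x = 1: RHS = 9, y in [3, 20]  -> 2 point(s)
  x = 3: RHS = 2, y in [5, 18]  -> 2 point(s)
  x = 8: RHS = 2, y in [5, 18]  -> 2 point(s)
  x = 11: RHS = 1, y in [1, 22]  -> 2 point(s)
  x = 12: RHS = 2, y in [5, 18]  -> 2 point(s)
  x = 13: RHS = 6, y in [11, 12]  -> 2 point(s)
  x = 15: RHS = 1, y in [1, 22]  -> 2 point(s)
  x = 16: RHS = 4, y in [2, 21]  -> 2 point(s)
  x = 20: RHS = 1, y in [1, 22]  -> 2 point(s)
Affine points: 20. Add the point at infinity: total = 21.

#E(F_23) = 21


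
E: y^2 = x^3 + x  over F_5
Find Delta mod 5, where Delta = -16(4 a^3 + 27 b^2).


4 a^3 + 27 b^2 = 4*1^3 + 27*0^2 = 4 + 0 = 4
Delta = -16 * (4) = -64
Delta mod 5 = 1

Delta = 1 (mod 5)


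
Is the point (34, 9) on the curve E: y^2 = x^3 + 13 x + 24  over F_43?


Check whether y^2 = x^3 + 13 x + 24 (mod 43) for (x, y) = (34, 9).
LHS: y^2 = 9^2 mod 43 = 38
RHS: x^3 + 13 x + 24 = 34^3 + 13*34 + 24 mod 43 = 38
LHS = RHS

Yes, on the curve


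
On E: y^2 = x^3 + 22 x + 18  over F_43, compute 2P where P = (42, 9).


Doubling: s = (3 x1^2 + a) / (2 y1)
s = (3*42^2 + 22) / (2*9) mod 43 = 42
x3 = s^2 - 2 x1 mod 43 = 42^2 - 2*42 = 3
y3 = s (x1 - x3) - y1 mod 43 = 42 * (42 - 3) - 9 = 38

2P = (3, 38)


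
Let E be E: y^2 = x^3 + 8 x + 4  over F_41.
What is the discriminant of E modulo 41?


4 a^3 + 27 b^2 = 4*8^3 + 27*4^2 = 2048 + 432 = 2480
Delta = -16 * (2480) = -39680
Delta mod 41 = 8

Delta = 8 (mod 41)


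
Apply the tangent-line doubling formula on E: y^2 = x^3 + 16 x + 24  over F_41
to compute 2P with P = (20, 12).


Doubling: s = (3 x1^2 + a) / (2 y1)
s = (3*20^2 + 16) / (2*12) mod 41 = 37
x3 = s^2 - 2 x1 mod 41 = 37^2 - 2*20 = 17
y3 = s (x1 - x3) - y1 mod 41 = 37 * (20 - 17) - 12 = 17

2P = (17, 17)


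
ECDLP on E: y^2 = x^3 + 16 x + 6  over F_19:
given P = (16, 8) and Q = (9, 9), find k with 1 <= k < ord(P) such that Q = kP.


Enumerate multiples of P until we hit Q = (9, 9):
  1P = (16, 8)
  2P = (13, 6)
  3P = (1, 2)
  4P = (9, 10)
  5P = (3, 10)
  6P = (17, 17)
  7P = (10, 8)
  8P = (12, 11)
  9P = (7, 9)
  10P = (0, 5)
  11P = (4, 18)
  12P = (15, 7)
  13P = (8, 0)
  14P = (15, 12)
  15P = (4, 1)
  16P = (0, 14)
  17P = (7, 10)
  18P = (12, 8)
  19P = (10, 11)
  20P = (17, 2)
  21P = (3, 9)
  22P = (9, 9)
Match found at i = 22.

k = 22


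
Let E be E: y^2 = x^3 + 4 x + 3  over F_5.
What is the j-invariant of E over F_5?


Delta = -16(4 a^3 + 27 b^2) mod 5 = 1
-1728 * (4 a)^3 = -1728 * (4*4)^3 mod 5 = 2
j = 2 * 1^(-1) mod 5 = 2

j = 2 (mod 5)


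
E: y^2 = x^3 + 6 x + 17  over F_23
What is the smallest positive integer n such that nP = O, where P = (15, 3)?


Compute successive multiples of P until we hit O:
  1P = (15, 3)
  2P = (1, 22)
  3P = (16, 0)
  4P = (1, 1)
  5P = (15, 20)
  6P = O

ord(P) = 6


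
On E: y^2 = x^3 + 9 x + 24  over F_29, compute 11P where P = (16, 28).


k = 11 = 1011_2 (binary, LSB first: 1101)
Double-and-add from P = (16, 28):
  bit 0 = 1: acc = O + (16, 28) = (16, 28)
  bit 1 = 1: acc = (16, 28) + (6, 2) = (1, 11)
  bit 2 = 0: acc unchanged = (1, 11)
  bit 3 = 1: acc = (1, 11) + (12, 27) = (15, 24)

11P = (15, 24)


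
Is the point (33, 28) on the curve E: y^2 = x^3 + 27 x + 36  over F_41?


Check whether y^2 = x^3 + 27 x + 36 (mod 41) for (x, y) = (33, 28).
LHS: y^2 = 28^2 mod 41 = 5
RHS: x^3 + 27 x + 36 = 33^3 + 27*33 + 36 mod 41 = 5
LHS = RHS

Yes, on the curve


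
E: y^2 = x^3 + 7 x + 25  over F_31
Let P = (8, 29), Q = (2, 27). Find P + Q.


P != Q, so use the chord formula.
s = (y2 - y1) / (x2 - x1) = (29) / (25) mod 31 = 21
x3 = s^2 - x1 - x2 mod 31 = 21^2 - 8 - 2 = 28
y3 = s (x1 - x3) - y1 mod 31 = 21 * (8 - 28) - 29 = 16

P + Q = (28, 16)


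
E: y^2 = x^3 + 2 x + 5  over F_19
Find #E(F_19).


For each x in F_19, count y with y^2 = x^3 + 2 x + 5 mod 19:
  x = 0: RHS = 5, y in [9, 10]  -> 2 point(s)
  x = 2: RHS = 17, y in [6, 13]  -> 2 point(s)
  x = 3: RHS = 0, y in [0]  -> 1 point(s)
  x = 4: RHS = 1, y in [1, 18]  -> 2 point(s)
  x = 5: RHS = 7, y in [8, 11]  -> 2 point(s)
  x = 6: RHS = 5, y in [9, 10]  -> 2 point(s)
  x = 7: RHS = 1, y in [1, 18]  -> 2 point(s)
  x = 8: RHS = 1, y in [1, 18]  -> 2 point(s)
  x = 9: RHS = 11, y in [7, 12]  -> 2 point(s)
  x = 11: RHS = 9, y in [3, 16]  -> 2 point(s)
  x = 12: RHS = 9, y in [3, 16]  -> 2 point(s)
  x = 13: RHS = 5, y in [9, 10]  -> 2 point(s)
  x = 15: RHS = 9, y in [3, 16]  -> 2 point(s)
Affine points: 25. Add the point at infinity: total = 26.

#E(F_19) = 26


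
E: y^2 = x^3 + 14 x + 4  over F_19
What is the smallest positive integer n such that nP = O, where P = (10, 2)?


Compute successive multiples of P until we hit O:
  1P = (10, 2)
  2P = (10, 17)
  3P = O

ord(P) = 3


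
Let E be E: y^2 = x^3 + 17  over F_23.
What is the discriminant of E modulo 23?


4 a^3 + 27 b^2 = 4*0^3 + 27*17^2 = 0 + 7803 = 7803
Delta = -16 * (7803) = -124848
Delta mod 23 = 19

Delta = 19 (mod 23)


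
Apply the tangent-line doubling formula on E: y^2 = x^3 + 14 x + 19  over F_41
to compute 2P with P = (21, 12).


Doubling: s = (3 x1^2 + a) / (2 y1)
s = (3*21^2 + 14) / (2*12) mod 41 = 13
x3 = s^2 - 2 x1 mod 41 = 13^2 - 2*21 = 4
y3 = s (x1 - x3) - y1 mod 41 = 13 * (21 - 4) - 12 = 4

2P = (4, 4)


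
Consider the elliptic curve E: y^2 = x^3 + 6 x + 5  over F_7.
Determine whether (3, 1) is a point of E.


Check whether y^2 = x^3 + 6 x + 5 (mod 7) for (x, y) = (3, 1).
LHS: y^2 = 1^2 mod 7 = 1
RHS: x^3 + 6 x + 5 = 3^3 + 6*3 + 5 mod 7 = 1
LHS = RHS

Yes, on the curve


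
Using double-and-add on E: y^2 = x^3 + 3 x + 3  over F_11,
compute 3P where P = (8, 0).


k = 3 = 11_2 (binary, LSB first: 11)
Double-and-add from P = (8, 0):
  bit 0 = 1: acc = O + (8, 0) = (8, 0)
  bit 1 = 1: acc = (8, 0) + O = (8, 0)

3P = (8, 0)


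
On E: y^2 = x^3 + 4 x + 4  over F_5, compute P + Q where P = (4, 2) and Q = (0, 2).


P != Q, so use the chord formula.
s = (y2 - y1) / (x2 - x1) = (0) / (1) mod 5 = 0
x3 = s^2 - x1 - x2 mod 5 = 0^2 - 4 - 0 = 1
y3 = s (x1 - x3) - y1 mod 5 = 0 * (4 - 1) - 2 = 3

P + Q = (1, 3)


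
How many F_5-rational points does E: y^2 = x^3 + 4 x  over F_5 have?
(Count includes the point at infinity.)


For each x in F_5, count y with y^2 = x^3 + 4 x + 0 mod 5:
  x = 0: RHS = 0, y in [0]  -> 1 point(s)
  x = 1: RHS = 0, y in [0]  -> 1 point(s)
  x = 2: RHS = 1, y in [1, 4]  -> 2 point(s)
  x = 3: RHS = 4, y in [2, 3]  -> 2 point(s)
  x = 4: RHS = 0, y in [0]  -> 1 point(s)
Affine points: 7. Add the point at infinity: total = 8.

#E(F_5) = 8


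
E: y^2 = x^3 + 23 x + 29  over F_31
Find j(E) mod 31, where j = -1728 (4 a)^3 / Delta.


Delta = -16(4 a^3 + 27 b^2) mod 31 = 9
-1728 * (4 a)^3 = -1728 * (4*23)^3 mod 31 = 23
j = 23 * 9^(-1) mod 31 = 6

j = 6 (mod 31)


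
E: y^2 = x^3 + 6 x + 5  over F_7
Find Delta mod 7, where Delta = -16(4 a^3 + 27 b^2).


4 a^3 + 27 b^2 = 4*6^3 + 27*5^2 = 864 + 675 = 1539
Delta = -16 * (1539) = -24624
Delta mod 7 = 2

Delta = 2 (mod 7)


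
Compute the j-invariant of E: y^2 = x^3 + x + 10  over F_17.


Delta = -16(4 a^3 + 27 b^2) mod 17 = 1
-1728 * (4 a)^3 = -1728 * (4*1)^3 mod 17 = 10
j = 10 * 1^(-1) mod 17 = 10

j = 10 (mod 17)


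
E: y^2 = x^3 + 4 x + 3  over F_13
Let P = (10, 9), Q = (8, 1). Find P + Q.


P != Q, so use the chord formula.
s = (y2 - y1) / (x2 - x1) = (5) / (11) mod 13 = 4
x3 = s^2 - x1 - x2 mod 13 = 4^2 - 10 - 8 = 11
y3 = s (x1 - x3) - y1 mod 13 = 4 * (10 - 11) - 9 = 0

P + Q = (11, 0)


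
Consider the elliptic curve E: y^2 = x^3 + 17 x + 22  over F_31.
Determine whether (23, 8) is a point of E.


Check whether y^2 = x^3 + 17 x + 22 (mod 31) for (x, y) = (23, 8).
LHS: y^2 = 8^2 mod 31 = 2
RHS: x^3 + 17 x + 22 = 23^3 + 17*23 + 22 mod 31 = 25
LHS != RHS

No, not on the curve


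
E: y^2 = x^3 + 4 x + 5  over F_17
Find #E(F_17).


For each x in F_17, count y with y^2 = x^3 + 4 x + 5 mod 17:
  x = 2: RHS = 4, y in [2, 15]  -> 2 point(s)
  x = 4: RHS = 0, y in [0]  -> 1 point(s)
  x = 7: RHS = 2, y in [6, 11]  -> 2 point(s)
  x = 10: RHS = 8, y in [5, 12]  -> 2 point(s)
  x = 12: RHS = 13, y in [8, 9]  -> 2 point(s)
  x = 14: RHS = 0, y in [0]  -> 1 point(s)
  x = 16: RHS = 0, y in [0]  -> 1 point(s)
Affine points: 11. Add the point at infinity: total = 12.

#E(F_17) = 12


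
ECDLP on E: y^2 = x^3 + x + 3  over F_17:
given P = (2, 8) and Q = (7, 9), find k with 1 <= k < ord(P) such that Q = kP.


Enumerate multiples of P until we hit Q = (7, 9):
  1P = (2, 8)
  2P = (12, 3)
  3P = (16, 16)
  4P = (8, 8)
  5P = (7, 9)
Match found at i = 5.

k = 5


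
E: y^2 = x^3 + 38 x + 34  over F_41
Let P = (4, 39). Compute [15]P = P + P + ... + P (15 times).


k = 15 = 1111_2 (binary, LSB first: 1111)
Double-and-add from P = (4, 39):
  bit 0 = 1: acc = O + (4, 39) = (4, 39)
  bit 1 = 1: acc = (4, 39) + (34, 32) = (40, 35)
  bit 2 = 1: acc = (40, 35) + (37, 33) = (10, 26)
  bit 3 = 1: acc = (10, 26) + (26, 36) = (15, 17)

15P = (15, 17)


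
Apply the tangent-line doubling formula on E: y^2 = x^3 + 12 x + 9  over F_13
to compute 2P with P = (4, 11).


Doubling: s = (3 x1^2 + a) / (2 y1)
s = (3*4^2 + 12) / (2*11) mod 13 = 11
x3 = s^2 - 2 x1 mod 13 = 11^2 - 2*4 = 9
y3 = s (x1 - x3) - y1 mod 13 = 11 * (4 - 9) - 11 = 12

2P = (9, 12)


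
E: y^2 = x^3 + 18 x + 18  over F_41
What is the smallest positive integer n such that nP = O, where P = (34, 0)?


Compute successive multiples of P until we hit O:
  1P = (34, 0)
  2P = O

ord(P) = 2


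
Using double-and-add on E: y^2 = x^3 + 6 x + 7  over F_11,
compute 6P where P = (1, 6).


k = 6 = 110_2 (binary, LSB first: 011)
Double-and-add from P = (1, 6):
  bit 0 = 0: acc unchanged = O
  bit 1 = 1: acc = O + (2, 7) = (2, 7)
  bit 2 = 1: acc = (2, 7) + (10, 0) = (2, 4)

6P = (2, 4)


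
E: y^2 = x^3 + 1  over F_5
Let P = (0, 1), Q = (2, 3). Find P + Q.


P != Q, so use the chord formula.
s = (y2 - y1) / (x2 - x1) = (2) / (2) mod 5 = 1
x3 = s^2 - x1 - x2 mod 5 = 1^2 - 0 - 2 = 4
y3 = s (x1 - x3) - y1 mod 5 = 1 * (0 - 4) - 1 = 0

P + Q = (4, 0)


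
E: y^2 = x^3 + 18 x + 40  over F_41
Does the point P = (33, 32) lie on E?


Check whether y^2 = x^3 + 18 x + 40 (mod 41) for (x, y) = (33, 32).
LHS: y^2 = 32^2 mod 41 = 40
RHS: x^3 + 18 x + 40 = 33^3 + 18*33 + 40 mod 41 = 40
LHS = RHS

Yes, on the curve


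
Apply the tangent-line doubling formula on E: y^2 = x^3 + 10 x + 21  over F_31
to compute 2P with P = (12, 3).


Doubling: s = (3 x1^2 + a) / (2 y1)
s = (3*12^2 + 10) / (2*3) mod 31 = 22
x3 = s^2 - 2 x1 mod 31 = 22^2 - 2*12 = 26
y3 = s (x1 - x3) - y1 mod 31 = 22 * (12 - 26) - 3 = 30

2P = (26, 30)


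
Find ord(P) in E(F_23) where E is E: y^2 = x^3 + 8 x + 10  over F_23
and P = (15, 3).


Compute successive multiples of P until we hit O:
  1P = (15, 3)
  2P = (18, 12)
  3P = (22, 22)
  4P = (22, 1)
  5P = (18, 11)
  6P = (15, 20)
  7P = O

ord(P) = 7


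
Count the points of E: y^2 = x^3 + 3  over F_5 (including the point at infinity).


For each x in F_5, count y with y^2 = x^3 + 0 x + 3 mod 5:
  x = 1: RHS = 4, y in [2, 3]  -> 2 point(s)
  x = 2: RHS = 1, y in [1, 4]  -> 2 point(s)
  x = 3: RHS = 0, y in [0]  -> 1 point(s)
Affine points: 5. Add the point at infinity: total = 6.

#E(F_5) = 6


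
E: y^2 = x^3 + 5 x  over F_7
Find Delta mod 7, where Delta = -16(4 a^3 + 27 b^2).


4 a^3 + 27 b^2 = 4*5^3 + 27*0^2 = 500 + 0 = 500
Delta = -16 * (500) = -8000
Delta mod 7 = 1

Delta = 1 (mod 7)


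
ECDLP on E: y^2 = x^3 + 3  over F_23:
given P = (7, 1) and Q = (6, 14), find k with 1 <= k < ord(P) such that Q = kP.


Enumerate multiples of P until we hit Q = (6, 14):
  1P = (7, 1)
  2P = (12, 11)
  3P = (8, 20)
  4P = (1, 21)
  5P = (21, 15)
  6P = (19, 10)
  7P = (22, 5)
  8P = (0, 7)
  9P = (5, 17)
  10P = (6, 14)
Match found at i = 10.

k = 10


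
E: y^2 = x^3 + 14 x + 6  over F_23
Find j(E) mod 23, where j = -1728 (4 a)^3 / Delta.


Delta = -16(4 a^3 + 27 b^2) mod 23 = 8
-1728 * (4 a)^3 = -1728 * (4*14)^3 mod 23 = 13
j = 13 * 8^(-1) mod 23 = 16

j = 16 (mod 23)


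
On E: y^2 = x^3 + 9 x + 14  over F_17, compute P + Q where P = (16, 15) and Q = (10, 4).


P != Q, so use the chord formula.
s = (y2 - y1) / (x2 - x1) = (6) / (11) mod 17 = 16
x3 = s^2 - x1 - x2 mod 17 = 16^2 - 16 - 10 = 9
y3 = s (x1 - x3) - y1 mod 17 = 16 * (16 - 9) - 15 = 12

P + Q = (9, 12)


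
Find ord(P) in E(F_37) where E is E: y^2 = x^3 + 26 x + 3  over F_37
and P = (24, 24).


Compute successive multiples of P until we hit O:
  1P = (24, 24)
  2P = (30, 25)
  3P = (19, 20)
  4P = (5, 6)
  5P = (9, 35)
  6P = (32, 9)
  7P = (14, 22)
  8P = (2, 10)
  ... (continuing to 39P)
  39P = O

ord(P) = 39


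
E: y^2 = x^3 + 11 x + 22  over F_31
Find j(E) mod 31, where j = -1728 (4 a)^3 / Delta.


Delta = -16(4 a^3 + 27 b^2) mod 31 = 11
-1728 * (4 a)^3 = -1728 * (4*11)^3 mod 31 = 30
j = 30 * 11^(-1) mod 31 = 14

j = 14 (mod 31)


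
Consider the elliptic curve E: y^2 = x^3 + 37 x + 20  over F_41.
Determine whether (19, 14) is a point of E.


Check whether y^2 = x^3 + 37 x + 20 (mod 41) for (x, y) = (19, 14).
LHS: y^2 = 14^2 mod 41 = 32
RHS: x^3 + 37 x + 20 = 19^3 + 37*19 + 20 mod 41 = 38
LHS != RHS

No, not on the curve


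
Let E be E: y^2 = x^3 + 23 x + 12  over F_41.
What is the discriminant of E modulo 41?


4 a^3 + 27 b^2 = 4*23^3 + 27*12^2 = 48668 + 3888 = 52556
Delta = -16 * (52556) = -840896
Delta mod 41 = 14

Delta = 14 (mod 41)


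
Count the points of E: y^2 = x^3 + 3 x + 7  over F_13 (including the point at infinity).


For each x in F_13, count y with y^2 = x^3 + 3 x + 7 mod 13:
  x = 3: RHS = 4, y in [2, 11]  -> 2 point(s)
  x = 5: RHS = 4, y in [2, 11]  -> 2 point(s)
  x = 8: RHS = 10, y in [6, 7]  -> 2 point(s)
  x = 9: RHS = 9, y in [3, 10]  -> 2 point(s)
  x = 10: RHS = 10, y in [6, 7]  -> 2 point(s)
  x = 12: RHS = 3, y in [4, 9]  -> 2 point(s)
Affine points: 12. Add the point at infinity: total = 13.

#E(F_13) = 13


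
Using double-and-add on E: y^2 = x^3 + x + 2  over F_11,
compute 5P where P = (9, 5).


k = 5 = 101_2 (binary, LSB first: 101)
Double-and-add from P = (9, 5):
  bit 0 = 1: acc = O + (9, 5) = (9, 5)
  bit 1 = 0: acc unchanged = (9, 5)
  bit 2 = 1: acc = (9, 5) + (10, 0) = (6, 2)

5P = (6, 2)


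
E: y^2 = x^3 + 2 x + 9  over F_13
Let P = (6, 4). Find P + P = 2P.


Doubling: s = (3 x1^2 + a) / (2 y1)
s = (3*6^2 + 2) / (2*4) mod 13 = 4
x3 = s^2 - 2 x1 mod 13 = 4^2 - 2*6 = 4
y3 = s (x1 - x3) - y1 mod 13 = 4 * (6 - 4) - 4 = 4

2P = (4, 4)


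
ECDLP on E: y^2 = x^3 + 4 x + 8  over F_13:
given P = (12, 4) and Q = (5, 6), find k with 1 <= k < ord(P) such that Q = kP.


Enumerate multiples of P until we hit Q = (5, 6):
  1P = (12, 4)
  2P = (5, 7)
  3P = (6, 12)
  4P = (4, 7)
  5P = (1, 0)
  6P = (4, 6)
  7P = (6, 1)
  8P = (5, 6)
Match found at i = 8.

k = 8


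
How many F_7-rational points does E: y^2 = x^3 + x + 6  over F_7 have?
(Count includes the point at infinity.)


For each x in F_7, count y with y^2 = x^3 + 1 x + 6 mod 7:
  x = 1: RHS = 1, y in [1, 6]  -> 2 point(s)
  x = 2: RHS = 2, y in [3, 4]  -> 2 point(s)
  x = 3: RHS = 1, y in [1, 6]  -> 2 point(s)
  x = 4: RHS = 4, y in [2, 5]  -> 2 point(s)
  x = 6: RHS = 4, y in [2, 5]  -> 2 point(s)
Affine points: 10. Add the point at infinity: total = 11.

#E(F_7) = 11


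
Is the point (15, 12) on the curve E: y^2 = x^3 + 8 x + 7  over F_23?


Check whether y^2 = x^3 + 8 x + 7 (mod 23) for (x, y) = (15, 12).
LHS: y^2 = 12^2 mod 23 = 6
RHS: x^3 + 8 x + 7 = 15^3 + 8*15 + 7 mod 23 = 6
LHS = RHS

Yes, on the curve


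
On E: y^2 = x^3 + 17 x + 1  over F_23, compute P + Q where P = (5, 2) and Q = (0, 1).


P != Q, so use the chord formula.
s = (y2 - y1) / (x2 - x1) = (22) / (18) mod 23 = 14
x3 = s^2 - x1 - x2 mod 23 = 14^2 - 5 - 0 = 7
y3 = s (x1 - x3) - y1 mod 23 = 14 * (5 - 7) - 2 = 16

P + Q = (7, 16)


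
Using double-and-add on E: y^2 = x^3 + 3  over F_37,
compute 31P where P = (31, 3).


k = 31 = 11111_2 (binary, LSB first: 11111)
Double-and-add from P = (31, 3):
  bit 0 = 1: acc = O + (31, 3) = (31, 3)
  bit 1 = 1: acc = (31, 3) + (3, 20) = (2, 23)
  bit 2 = 1: acc = (2, 23) + (1, 35) = (30, 17)
  bit 3 = 1: acc = (30, 17) + (24, 10) = (8, 21)
  bit 4 = 1: acc = (8, 21) + (14, 3) = (24, 27)

31P = (24, 27)


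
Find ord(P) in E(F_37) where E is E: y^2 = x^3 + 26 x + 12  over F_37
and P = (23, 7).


Compute successive multiples of P until we hit O:
  1P = (23, 7)
  2P = (35, 27)
  3P = (27, 11)
  4P = (25, 28)
  5P = (16, 11)
  6P = (24, 20)
  7P = (11, 1)
  8P = (31, 26)
  ... (continuing to 29P)
  29P = O

ord(P) = 29


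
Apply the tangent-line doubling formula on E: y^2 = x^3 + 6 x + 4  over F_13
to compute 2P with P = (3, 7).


Doubling: s = (3 x1^2 + a) / (2 y1)
s = (3*3^2 + 6) / (2*7) mod 13 = 7
x3 = s^2 - 2 x1 mod 13 = 7^2 - 2*3 = 4
y3 = s (x1 - x3) - y1 mod 13 = 7 * (3 - 4) - 7 = 12

2P = (4, 12)


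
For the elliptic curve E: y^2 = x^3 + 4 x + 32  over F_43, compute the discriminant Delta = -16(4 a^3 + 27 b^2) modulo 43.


4 a^3 + 27 b^2 = 4*4^3 + 27*32^2 = 256 + 27648 = 27904
Delta = -16 * (27904) = -446464
Delta mod 43 = 5

Delta = 5 (mod 43)


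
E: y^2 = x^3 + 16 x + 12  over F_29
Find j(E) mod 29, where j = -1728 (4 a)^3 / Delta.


Delta = -16(4 a^3 + 27 b^2) mod 29 = 13
-1728 * (4 a)^3 = -1728 * (4*16)^3 mod 29 = 11
j = 11 * 13^(-1) mod 29 = 12

j = 12 (mod 29)


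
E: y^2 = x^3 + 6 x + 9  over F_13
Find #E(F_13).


For each x in F_13, count y with y^2 = x^3 + 6 x + 9 mod 13:
  x = 0: RHS = 9, y in [3, 10]  -> 2 point(s)
  x = 1: RHS = 3, y in [4, 9]  -> 2 point(s)
  x = 2: RHS = 3, y in [4, 9]  -> 2 point(s)
  x = 6: RHS = 1, y in [1, 12]  -> 2 point(s)
  x = 7: RHS = 4, y in [2, 11]  -> 2 point(s)
  x = 8: RHS = 10, y in [6, 7]  -> 2 point(s)
  x = 9: RHS = 12, y in [5, 8]  -> 2 point(s)
  x = 10: RHS = 3, y in [4, 9]  -> 2 point(s)
Affine points: 16. Add the point at infinity: total = 17.

#E(F_13) = 17


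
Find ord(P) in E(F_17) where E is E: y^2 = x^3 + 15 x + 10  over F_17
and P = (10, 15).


Compute successive multiples of P until we hit O:
  1P = (10, 15)
  2P = (1, 3)
  3P = (4, 10)
  4P = (7, 13)
  5P = (8, 9)
  6P = (8, 8)
  7P = (7, 4)
  8P = (4, 7)
  ... (continuing to 11P)
  11P = O

ord(P) = 11


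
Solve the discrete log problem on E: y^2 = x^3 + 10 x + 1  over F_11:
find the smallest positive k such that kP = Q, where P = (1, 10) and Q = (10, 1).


Enumerate multiples of P until we hit Q = (10, 1):
  1P = (1, 10)
  2P = (10, 10)
  3P = (0, 1)
  4P = (3, 5)
  5P = (5, 0)
  6P = (3, 6)
  7P = (0, 10)
  8P = (10, 1)
Match found at i = 8.

k = 8


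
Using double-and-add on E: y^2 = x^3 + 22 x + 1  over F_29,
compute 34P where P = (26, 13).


k = 34 = 100010_2 (binary, LSB first: 010001)
Double-and-add from P = (26, 13):
  bit 0 = 0: acc unchanged = O
  bit 1 = 1: acc = O + (15, 20) = (15, 20)
  bit 2 = 0: acc unchanged = (15, 20)
  bit 3 = 0: acc unchanged = (15, 20)
  bit 4 = 0: acc unchanged = (15, 20)
  bit 5 = 1: acc = (15, 20) + (5, 27) = (15, 9)

34P = (15, 9)


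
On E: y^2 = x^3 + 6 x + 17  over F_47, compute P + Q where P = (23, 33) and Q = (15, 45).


P != Q, so use the chord formula.
s = (y2 - y1) / (x2 - x1) = (12) / (39) mod 47 = 22
x3 = s^2 - x1 - x2 mod 47 = 22^2 - 23 - 15 = 23
y3 = s (x1 - x3) - y1 mod 47 = 22 * (23 - 23) - 33 = 14

P + Q = (23, 14)


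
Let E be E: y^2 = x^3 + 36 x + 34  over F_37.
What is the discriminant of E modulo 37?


4 a^3 + 27 b^2 = 4*36^3 + 27*34^2 = 186624 + 31212 = 217836
Delta = -16 * (217836) = -3485376
Delta mod 37 = 24

Delta = 24 (mod 37)


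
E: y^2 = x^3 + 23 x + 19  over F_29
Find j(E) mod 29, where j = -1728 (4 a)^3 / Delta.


Delta = -16(4 a^3 + 27 b^2) mod 29 = 1
-1728 * (4 a)^3 = -1728 * (4*23)^3 mod 29 = 21
j = 21 * 1^(-1) mod 29 = 21

j = 21 (mod 29)


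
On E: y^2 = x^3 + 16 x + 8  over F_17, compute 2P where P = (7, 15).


Doubling: s = (3 x1^2 + a) / (2 y1)
s = (3*7^2 + 16) / (2*15) mod 17 = 6
x3 = s^2 - 2 x1 mod 17 = 6^2 - 2*7 = 5
y3 = s (x1 - x3) - y1 mod 17 = 6 * (7 - 5) - 15 = 14

2P = (5, 14)


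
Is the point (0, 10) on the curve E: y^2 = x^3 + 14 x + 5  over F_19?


Check whether y^2 = x^3 + 14 x + 5 (mod 19) for (x, y) = (0, 10).
LHS: y^2 = 10^2 mod 19 = 5
RHS: x^3 + 14 x + 5 = 0^3 + 14*0 + 5 mod 19 = 5
LHS = RHS

Yes, on the curve


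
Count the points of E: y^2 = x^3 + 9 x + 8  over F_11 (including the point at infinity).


For each x in F_11, count y with y^2 = x^3 + 9 x + 8 mod 11:
  x = 2: RHS = 1, y in [1, 10]  -> 2 point(s)
  x = 4: RHS = 9, y in [3, 8]  -> 2 point(s)
  x = 6: RHS = 3, y in [5, 6]  -> 2 point(s)
  x = 8: RHS = 9, y in [3, 8]  -> 2 point(s)
  x = 9: RHS = 4, y in [2, 9]  -> 2 point(s)
  x = 10: RHS = 9, y in [3, 8]  -> 2 point(s)
Affine points: 12. Add the point at infinity: total = 13.

#E(F_11) = 13


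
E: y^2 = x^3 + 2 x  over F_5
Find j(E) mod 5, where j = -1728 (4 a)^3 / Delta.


Delta = -16(4 a^3 + 27 b^2) mod 5 = 3
-1728 * (4 a)^3 = -1728 * (4*2)^3 mod 5 = 4
j = 4 * 3^(-1) mod 5 = 3

j = 3 (mod 5)


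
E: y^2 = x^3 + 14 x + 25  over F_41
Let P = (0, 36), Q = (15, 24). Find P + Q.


P != Q, so use the chord formula.
s = (y2 - y1) / (x2 - x1) = (29) / (15) mod 41 = 32
x3 = s^2 - x1 - x2 mod 41 = 32^2 - 0 - 15 = 25
y3 = s (x1 - x3) - y1 mod 41 = 32 * (0 - 25) - 36 = 25

P + Q = (25, 25)


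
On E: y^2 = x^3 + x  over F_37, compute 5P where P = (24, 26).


k = 5 = 101_2 (binary, LSB first: 101)
Double-and-add from P = (24, 26):
  bit 0 = 1: acc = O + (24, 26) = (24, 26)
  bit 1 = 0: acc unchanged = (24, 26)
  bit 2 = 1: acc = (24, 26) + (10, 23) = (24, 11)

5P = (24, 11)


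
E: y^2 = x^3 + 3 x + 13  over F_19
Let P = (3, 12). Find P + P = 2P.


Doubling: s = (3 x1^2 + a) / (2 y1)
s = (3*3^2 + 3) / (2*12) mod 19 = 6
x3 = s^2 - 2 x1 mod 19 = 6^2 - 2*3 = 11
y3 = s (x1 - x3) - y1 mod 19 = 6 * (3 - 11) - 12 = 16

2P = (11, 16)


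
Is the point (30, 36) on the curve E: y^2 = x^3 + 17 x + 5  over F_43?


Check whether y^2 = x^3 + 17 x + 5 (mod 43) for (x, y) = (30, 36).
LHS: y^2 = 36^2 mod 43 = 6
RHS: x^3 + 17 x + 5 = 30^3 + 17*30 + 5 mod 43 = 38
LHS != RHS

No, not on the curve


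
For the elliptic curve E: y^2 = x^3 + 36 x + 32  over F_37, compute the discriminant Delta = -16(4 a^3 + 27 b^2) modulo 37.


4 a^3 + 27 b^2 = 4*36^3 + 27*32^2 = 186624 + 27648 = 214272
Delta = -16 * (214272) = -3428352
Delta mod 37 = 31

Delta = 31 (mod 37)


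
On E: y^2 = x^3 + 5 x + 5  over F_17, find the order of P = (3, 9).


Compute successive multiples of P until we hit O:
  1P = (3, 9)
  2P = (15, 15)
  3P = (12, 12)
  4P = (4, 2)
  5P = (8, 9)
  6P = (6, 8)
  7P = (10, 16)
  8P = (5, 6)
  ... (continuing to 21P)
  21P = O

ord(P) = 21


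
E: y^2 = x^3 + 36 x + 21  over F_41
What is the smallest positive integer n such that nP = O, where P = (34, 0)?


Compute successive multiples of P until we hit O:
  1P = (34, 0)
  2P = O

ord(P) = 2


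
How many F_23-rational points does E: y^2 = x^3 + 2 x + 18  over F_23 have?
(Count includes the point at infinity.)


For each x in F_23, count y with y^2 = x^3 + 2 x + 18 mod 23:
  x = 0: RHS = 18, y in [8, 15]  -> 2 point(s)
  x = 6: RHS = 16, y in [4, 19]  -> 2 point(s)
  x = 9: RHS = 6, y in [11, 12]  -> 2 point(s)
  x = 10: RHS = 3, y in [7, 16]  -> 2 point(s)
  x = 16: RHS = 6, y in [11, 12]  -> 2 point(s)
  x = 20: RHS = 8, y in [10, 13]  -> 2 point(s)
  x = 21: RHS = 6, y in [11, 12]  -> 2 point(s)
Affine points: 14. Add the point at infinity: total = 15.

#E(F_23) = 15


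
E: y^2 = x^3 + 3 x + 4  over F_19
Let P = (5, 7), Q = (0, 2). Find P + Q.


P != Q, so use the chord formula.
s = (y2 - y1) / (x2 - x1) = (14) / (14) mod 19 = 1
x3 = s^2 - x1 - x2 mod 19 = 1^2 - 5 - 0 = 15
y3 = s (x1 - x3) - y1 mod 19 = 1 * (5 - 15) - 7 = 2

P + Q = (15, 2)


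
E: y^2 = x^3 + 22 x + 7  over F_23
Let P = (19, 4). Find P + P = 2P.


Doubling: s = (3 x1^2 + a) / (2 y1)
s = (3*19^2 + 22) / (2*4) mod 23 = 3
x3 = s^2 - 2 x1 mod 23 = 3^2 - 2*19 = 17
y3 = s (x1 - x3) - y1 mod 23 = 3 * (19 - 17) - 4 = 2

2P = (17, 2)


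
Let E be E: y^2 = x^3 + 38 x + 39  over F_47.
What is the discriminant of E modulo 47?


4 a^3 + 27 b^2 = 4*38^3 + 27*39^2 = 219488 + 41067 = 260555
Delta = -16 * (260555) = -4168880
Delta mod 47 = 20

Delta = 20 (mod 47)


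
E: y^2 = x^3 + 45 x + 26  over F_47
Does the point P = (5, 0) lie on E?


Check whether y^2 = x^3 + 45 x + 26 (mod 47) for (x, y) = (5, 0).
LHS: y^2 = 0^2 mod 47 = 0
RHS: x^3 + 45 x + 26 = 5^3 + 45*5 + 26 mod 47 = 0
LHS = RHS

Yes, on the curve


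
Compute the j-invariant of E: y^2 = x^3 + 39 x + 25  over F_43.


Delta = -16(4 a^3 + 27 b^2) mod 43 = 8
-1728 * (4 a)^3 = -1728 * (4*39)^3 mod 43 = 2
j = 2 * 8^(-1) mod 43 = 11

j = 11 (mod 43)


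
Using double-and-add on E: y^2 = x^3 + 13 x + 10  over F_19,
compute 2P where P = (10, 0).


k = 2 = 10_2 (binary, LSB first: 01)
Double-and-add from P = (10, 0):
  bit 0 = 0: acc unchanged = O
  bit 1 = 1: acc = O + O = O

2P = O


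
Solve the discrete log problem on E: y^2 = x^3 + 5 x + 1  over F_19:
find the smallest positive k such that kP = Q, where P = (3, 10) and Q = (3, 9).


Enumerate multiples of P until we hit Q = (3, 9):
  1P = (3, 10)
  2P = (11, 0)
  3P = (3, 9)
Match found at i = 3.

k = 3


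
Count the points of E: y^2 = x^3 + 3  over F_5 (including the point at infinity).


For each x in F_5, count y with y^2 = x^3 + 0 x + 3 mod 5:
  x = 1: RHS = 4, y in [2, 3]  -> 2 point(s)
  x = 2: RHS = 1, y in [1, 4]  -> 2 point(s)
  x = 3: RHS = 0, y in [0]  -> 1 point(s)
Affine points: 5. Add the point at infinity: total = 6.

#E(F_5) = 6


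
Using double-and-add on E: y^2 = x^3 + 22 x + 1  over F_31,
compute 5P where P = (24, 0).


k = 5 = 101_2 (binary, LSB first: 101)
Double-and-add from P = (24, 0):
  bit 0 = 1: acc = O + (24, 0) = (24, 0)
  bit 1 = 0: acc unchanged = (24, 0)
  bit 2 = 1: acc = (24, 0) + O = (24, 0)

5P = (24, 0)


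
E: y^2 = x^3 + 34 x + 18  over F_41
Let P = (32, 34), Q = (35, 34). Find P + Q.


P != Q, so use the chord formula.
s = (y2 - y1) / (x2 - x1) = (0) / (3) mod 41 = 0
x3 = s^2 - x1 - x2 mod 41 = 0^2 - 32 - 35 = 15
y3 = s (x1 - x3) - y1 mod 41 = 0 * (32 - 15) - 34 = 7

P + Q = (15, 7)


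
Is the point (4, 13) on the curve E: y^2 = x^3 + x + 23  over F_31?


Check whether y^2 = x^3 + 1 x + 23 (mod 31) for (x, y) = (4, 13).
LHS: y^2 = 13^2 mod 31 = 14
RHS: x^3 + 1 x + 23 = 4^3 + 1*4 + 23 mod 31 = 29
LHS != RHS

No, not on the curve


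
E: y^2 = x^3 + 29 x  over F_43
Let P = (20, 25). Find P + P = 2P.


Doubling: s = (3 x1^2 + a) / (2 y1)
s = (3*20^2 + 29) / (2*25) mod 43 = 22
x3 = s^2 - 2 x1 mod 43 = 22^2 - 2*20 = 14
y3 = s (x1 - x3) - y1 mod 43 = 22 * (20 - 14) - 25 = 21

2P = (14, 21)


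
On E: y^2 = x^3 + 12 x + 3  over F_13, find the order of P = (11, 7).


Compute successive multiples of P until we hit O:
  1P = (11, 7)
  2P = (8, 0)
  3P = (11, 6)
  4P = O

ord(P) = 4


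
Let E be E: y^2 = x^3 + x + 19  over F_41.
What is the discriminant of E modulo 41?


4 a^3 + 27 b^2 = 4*1^3 + 27*19^2 = 4 + 9747 = 9751
Delta = -16 * (9751) = -156016
Delta mod 41 = 30

Delta = 30 (mod 41)


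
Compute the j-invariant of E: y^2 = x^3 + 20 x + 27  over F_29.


Delta = -16(4 a^3 + 27 b^2) mod 29 = 7
-1728 * (4 a)^3 = -1728 * (4*20)^3 mod 29 = 2
j = 2 * 7^(-1) mod 29 = 21

j = 21 (mod 29)


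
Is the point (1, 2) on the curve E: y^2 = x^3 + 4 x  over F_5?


Check whether y^2 = x^3 + 4 x + 0 (mod 5) for (x, y) = (1, 2).
LHS: y^2 = 2^2 mod 5 = 4
RHS: x^3 + 4 x + 0 = 1^3 + 4*1 + 0 mod 5 = 0
LHS != RHS

No, not on the curve


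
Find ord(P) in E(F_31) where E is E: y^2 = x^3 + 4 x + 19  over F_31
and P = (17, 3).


Compute successive multiples of P until we hit O:
  1P = (17, 3)
  2P = (5, 3)
  3P = (9, 28)
  4P = (23, 8)
  5P = (27, 30)
  6P = (7, 24)
  7P = (8, 6)
  8P = (13, 6)
  ... (continuing to 39P)
  39P = O

ord(P) = 39


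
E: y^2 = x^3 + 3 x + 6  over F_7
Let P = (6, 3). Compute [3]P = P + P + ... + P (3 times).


k = 3 = 11_2 (binary, LSB first: 11)
Double-and-add from P = (6, 3):
  bit 0 = 1: acc = O + (6, 3) = (6, 3)
  bit 1 = 1: acc = (6, 3) + (3, 0) = (6, 4)

3P = (6, 4)


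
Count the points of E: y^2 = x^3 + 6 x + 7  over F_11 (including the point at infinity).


For each x in F_11, count y with y^2 = x^3 + 6 x + 7 mod 11:
  x = 1: RHS = 3, y in [5, 6]  -> 2 point(s)
  x = 2: RHS = 5, y in [4, 7]  -> 2 point(s)
  x = 9: RHS = 9, y in [3, 8]  -> 2 point(s)
  x = 10: RHS = 0, y in [0]  -> 1 point(s)
Affine points: 7. Add the point at infinity: total = 8.

#E(F_11) = 8


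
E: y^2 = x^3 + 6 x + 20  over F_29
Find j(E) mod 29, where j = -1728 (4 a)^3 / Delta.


Delta = -16(4 a^3 + 27 b^2) mod 29 = 20
-1728 * (4 a)^3 = -1728 * (4*6)^3 mod 29 = 8
j = 8 * 20^(-1) mod 29 = 12

j = 12 (mod 29)


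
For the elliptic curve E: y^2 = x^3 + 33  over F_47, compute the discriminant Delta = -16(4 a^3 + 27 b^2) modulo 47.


4 a^3 + 27 b^2 = 4*0^3 + 27*33^2 = 0 + 29403 = 29403
Delta = -16 * (29403) = -470448
Delta mod 47 = 22

Delta = 22 (mod 47)


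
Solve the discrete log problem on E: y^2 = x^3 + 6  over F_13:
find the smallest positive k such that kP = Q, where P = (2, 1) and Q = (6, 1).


Enumerate multiples of P until we hit Q = (6, 1):
  1P = (2, 1)
  2P = (6, 1)
Match found at i = 2.

k = 2


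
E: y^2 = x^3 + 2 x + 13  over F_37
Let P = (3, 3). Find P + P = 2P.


Doubling: s = (3 x1^2 + a) / (2 y1)
s = (3*3^2 + 2) / (2*3) mod 37 = 11
x3 = s^2 - 2 x1 mod 37 = 11^2 - 2*3 = 4
y3 = s (x1 - x3) - y1 mod 37 = 11 * (3 - 4) - 3 = 23

2P = (4, 23)


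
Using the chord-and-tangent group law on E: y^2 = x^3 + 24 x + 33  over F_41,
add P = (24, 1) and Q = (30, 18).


P != Q, so use the chord formula.
s = (y2 - y1) / (x2 - x1) = (17) / (6) mod 41 = 37
x3 = s^2 - x1 - x2 mod 41 = 37^2 - 24 - 30 = 3
y3 = s (x1 - x3) - y1 mod 41 = 37 * (24 - 3) - 1 = 38

P + Q = (3, 38)


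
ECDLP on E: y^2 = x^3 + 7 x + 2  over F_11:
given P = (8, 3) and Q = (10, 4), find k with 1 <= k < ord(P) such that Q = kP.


Enumerate multiples of P until we hit Q = (10, 4):
  1P = (8, 3)
  2P = (10, 4)
Match found at i = 2.

k = 2


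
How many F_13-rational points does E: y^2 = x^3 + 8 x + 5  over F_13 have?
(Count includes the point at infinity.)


For each x in F_13, count y with y^2 = x^3 + 8 x + 5 mod 13:
  x = 1: RHS = 1, y in [1, 12]  -> 2 point(s)
  x = 2: RHS = 3, y in [4, 9]  -> 2 point(s)
  x = 3: RHS = 4, y in [2, 11]  -> 2 point(s)
  x = 4: RHS = 10, y in [6, 7]  -> 2 point(s)
  x = 5: RHS = 1, y in [1, 12]  -> 2 point(s)
  x = 6: RHS = 9, y in [3, 10]  -> 2 point(s)
  x = 7: RHS = 1, y in [1, 12]  -> 2 point(s)
  x = 8: RHS = 9, y in [3, 10]  -> 2 point(s)
  x = 9: RHS = 0, y in [0]  -> 1 point(s)
  x = 12: RHS = 9, y in [3, 10]  -> 2 point(s)
Affine points: 19. Add the point at infinity: total = 20.

#E(F_13) = 20


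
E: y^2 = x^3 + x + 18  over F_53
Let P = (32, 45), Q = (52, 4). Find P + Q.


P != Q, so use the chord formula.
s = (y2 - y1) / (x2 - x1) = (12) / (20) mod 53 = 43
x3 = s^2 - x1 - x2 mod 53 = 43^2 - 32 - 52 = 16
y3 = s (x1 - x3) - y1 mod 53 = 43 * (32 - 16) - 45 = 7

P + Q = (16, 7)


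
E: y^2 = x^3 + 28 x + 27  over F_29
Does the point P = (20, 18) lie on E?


Check whether y^2 = x^3 + 28 x + 27 (mod 29) for (x, y) = (20, 18).
LHS: y^2 = 18^2 mod 29 = 5
RHS: x^3 + 28 x + 27 = 20^3 + 28*20 + 27 mod 29 = 3
LHS != RHS

No, not on the curve


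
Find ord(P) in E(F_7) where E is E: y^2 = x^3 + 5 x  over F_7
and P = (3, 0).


Compute successive multiples of P until we hit O:
  1P = (3, 0)
  2P = O

ord(P) = 2


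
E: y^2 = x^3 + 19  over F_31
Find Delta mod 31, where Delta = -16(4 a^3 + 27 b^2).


4 a^3 + 27 b^2 = 4*0^3 + 27*19^2 = 0 + 9747 = 9747
Delta = -16 * (9747) = -155952
Delta mod 31 = 9

Delta = 9 (mod 31)


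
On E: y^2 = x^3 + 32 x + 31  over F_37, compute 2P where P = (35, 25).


Doubling: s = (3 x1^2 + a) / (2 y1)
s = (3*35^2 + 32) / (2*25) mod 37 = 29
x3 = s^2 - 2 x1 mod 37 = 29^2 - 2*35 = 31
y3 = s (x1 - x3) - y1 mod 37 = 29 * (35 - 31) - 25 = 17

2P = (31, 17)


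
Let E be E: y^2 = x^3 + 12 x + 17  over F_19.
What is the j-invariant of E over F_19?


Delta = -16(4 a^3 + 27 b^2) mod 19 = 8
-1728 * (4 a)^3 = -1728 * (4*12)^3 mod 19 = 12
j = 12 * 8^(-1) mod 19 = 11

j = 11 (mod 19)


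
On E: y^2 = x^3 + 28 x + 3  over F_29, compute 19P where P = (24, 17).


k = 19 = 10011_2 (binary, LSB first: 11001)
Double-and-add from P = (24, 17):
  bit 0 = 1: acc = O + (24, 17) = (24, 17)
  bit 1 = 1: acc = (24, 17) + (4, 18) = (25, 28)
  bit 2 = 0: acc unchanged = (25, 28)
  bit 3 = 0: acc unchanged = (25, 28)
  bit 4 = 1: acc = (25, 28) + (15, 12) = (2, 3)

19P = (2, 3)


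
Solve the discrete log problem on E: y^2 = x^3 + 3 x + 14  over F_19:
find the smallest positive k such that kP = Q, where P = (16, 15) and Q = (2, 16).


Enumerate multiples of P until we hit Q = (2, 16):
  1P = (16, 15)
  2P = (7, 13)
  3P = (12, 7)
  4P = (14, 8)
  5P = (6, 1)
  6P = (2, 16)
Match found at i = 6.

k = 6


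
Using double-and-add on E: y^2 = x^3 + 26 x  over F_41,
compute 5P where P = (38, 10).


k = 5 = 101_2 (binary, LSB first: 101)
Double-and-add from P = (38, 10):
  bit 0 = 1: acc = O + (38, 10) = (38, 10)
  bit 1 = 0: acc unchanged = (38, 10)
  bit 2 = 1: acc = (38, 10) + (5, 38) = (0, 0)

5P = (0, 0)


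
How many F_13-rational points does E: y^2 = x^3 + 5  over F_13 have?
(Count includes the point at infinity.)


For each x in F_13, count y with y^2 = x^3 + 0 x + 5 mod 13:
  x = 2: RHS = 0, y in [0]  -> 1 point(s)
  x = 4: RHS = 4, y in [2, 11]  -> 2 point(s)
  x = 5: RHS = 0, y in [0]  -> 1 point(s)
  x = 6: RHS = 0, y in [0]  -> 1 point(s)
  x = 7: RHS = 10, y in [6, 7]  -> 2 point(s)
  x = 8: RHS = 10, y in [6, 7]  -> 2 point(s)
  x = 10: RHS = 4, y in [2, 11]  -> 2 point(s)
  x = 11: RHS = 10, y in [6, 7]  -> 2 point(s)
  x = 12: RHS = 4, y in [2, 11]  -> 2 point(s)
Affine points: 15. Add the point at infinity: total = 16.

#E(F_13) = 16
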